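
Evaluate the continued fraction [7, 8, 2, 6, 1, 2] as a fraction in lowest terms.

Using pₖ = aₖpₖ₋₁ + pₖ₋₂ and qₖ = aₖqₖ₋₁ + qₖ₋₂:
  k=0: a=7, p=7, q=1
  k=1: a=8, p=57, q=8
  k=2: a=2, p=121, q=17
  k=3: a=6, p=783, q=110
  k=4: a=1, p=904, q=127
  k=5: a=2, p=2591, q=364

2591/364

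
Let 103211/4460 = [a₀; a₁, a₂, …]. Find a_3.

1

103211 = 23·4460 + 631   →  a_0 = 23
4460 = 7·631 + 43   →  a_1 = 7
631 = 14·43 + 29   →  a_2 = 14
43 = 1·29 + 14   →  a_3 = 1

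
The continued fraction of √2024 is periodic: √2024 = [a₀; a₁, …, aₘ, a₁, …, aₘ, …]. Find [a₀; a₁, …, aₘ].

a₀ = ⌊√2024⌋ = 44.
With m₀=0, d₀=1 and mₖ₊₁ = dₖaₖ − mₖ, dₖ₊₁ = (n − mₖ₊₁²)/dₖ, aₖ₊₁ = ⌊(a₀+mₖ₊₁)/dₖ₊₁⌋:
  k=1: m=44, d=88, a=1
  k=2: m=44, d=1, a=88
d=1 and a=2a₀=88 at k=2, so the next step gives (m, d) = (44, 88) again — its k=1 value — and the period has length 2.

[44; 1, 88]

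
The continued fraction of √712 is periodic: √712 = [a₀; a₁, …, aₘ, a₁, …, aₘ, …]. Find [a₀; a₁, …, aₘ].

a₀ = ⌊√712⌋ = 26.
With m₀=0, d₀=1 and mₖ₊₁ = dₖaₖ − mₖ, dₖ₊₁ = (n − mₖ₊₁²)/dₖ, aₖ₊₁ = ⌊(a₀+mₖ₊₁)/dₖ₊₁⌋:
  k=1: m=26, d=36, a=1
  k=2: m=10, d=17, a=2
  k=3: m=24, d=8, a=6
  k=4: m=24, d=17, a=2
  k=5: m=10, d=36, a=1
  k=6: m=26, d=1, a=52
d=1 and a=2a₀=52 at k=6, so the next step gives (m, d) = (26, 36) again — its k=1 value — and the period has length 6.

[26; 1, 2, 6, 2, 1, 52]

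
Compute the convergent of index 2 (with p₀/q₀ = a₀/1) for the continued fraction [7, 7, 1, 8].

57/8

Using pₖ = aₖpₖ₋₁ + pₖ₋₂, qₖ = aₖqₖ₋₁ + qₖ₋₂ (with p₋₁=1, p₋₂=0, q₋₁=0, q₋₂=1):
  k=0: a=7, p=7, q=1
  k=1: a=7, p=50, q=7
  k=2: a=1, p=57, q=8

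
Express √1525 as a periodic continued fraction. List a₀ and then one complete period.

[39; 19, 1, 1, 19, 78]

a₀ = ⌊√1525⌋ = 39.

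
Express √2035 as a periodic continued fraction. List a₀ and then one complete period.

[45; 9, 90]

a₀ = ⌊√2035⌋ = 45.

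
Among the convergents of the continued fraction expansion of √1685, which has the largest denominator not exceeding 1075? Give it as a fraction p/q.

34522/841

√1685 = [41; 20, 1, 1, 20, 82, …] (period length 5).
Convergents:
  p_0/q_0 = 41/1
  p_1/q_1 = 821/20
  p_2/q_2 = 862/21
  p_3/q_3 = 1683/41
  p_4/q_4 = 34522/841
  p_5/q_5 = 2832487/69003
q_4 = 841 ≤ 1075 < 69003 = q_5, so the answer is 34522/841.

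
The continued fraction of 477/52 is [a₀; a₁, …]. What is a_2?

477 = 9·52 + 9   →  a_0 = 9
52 = 5·9 + 7   →  a_1 = 5
9 = 1·7 + 2   →  a_2 = 1

1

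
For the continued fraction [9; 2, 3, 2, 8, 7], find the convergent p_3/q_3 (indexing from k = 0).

151/16

Using pₖ = aₖpₖ₋₁ + pₖ₋₂, qₖ = aₖqₖ₋₁ + qₖ₋₂ (with p₋₁=1, p₋₂=0, q₋₁=0, q₋₂=1):
  k=0: a=9, p=9, q=1
  k=1: a=2, p=19, q=2
  k=2: a=3, p=66, q=7
  k=3: a=2, p=151, q=16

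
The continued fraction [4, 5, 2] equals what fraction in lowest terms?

Fold from the inside: start with 2/1.
  5 + 1/2 = 11/2
  4 + 2/11 = 46/11

46/11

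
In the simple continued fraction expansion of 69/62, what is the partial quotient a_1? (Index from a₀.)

8

69 = 1·62 + 7   →  a_0 = 1
62 = 8·7 + 6   →  a_1 = 8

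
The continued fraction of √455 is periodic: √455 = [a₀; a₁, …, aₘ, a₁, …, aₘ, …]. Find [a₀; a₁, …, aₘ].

a₀ = ⌊√455⌋ = 21.
With m₀=0, d₀=1 and mₖ₊₁ = dₖaₖ − mₖ, dₖ₊₁ = (n − mₖ₊₁²)/dₖ, aₖ₊₁ = ⌊(a₀+mₖ₊₁)/dₖ₊₁⌋:
  k=1: m=21, d=14, a=3
  k=2: m=21, d=1, a=42
d=1 and a=2a₀=42 at k=2, so the next step gives (m, d) = (21, 14) again — its k=1 value — and the period has length 2.

[21; 3, 42]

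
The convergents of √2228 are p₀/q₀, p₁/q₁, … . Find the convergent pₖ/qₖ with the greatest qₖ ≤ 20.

236/5

√2228 = [47; 4, 1, 22, 1, 4, 94, …] (period length 6).
Convergents:
  p_0/q_0 = 47/1
  p_1/q_1 = 189/4
  p_2/q_2 = 236/5
  p_3/q_3 = 5381/114
q_2 = 5 ≤ 20 < 114 = q_3, so the answer is 236/5.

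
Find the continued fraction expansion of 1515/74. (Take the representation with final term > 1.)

[20; 2, 8, 1, 3]

1515 = 20*74 + 35
74 = 2*35 + 4
35 = 8*4 + 3
4 = 1*3 + 1
3 = 3*1 + 0  (stop)
So 1515/74 = [20; 2, 8, 1, 3].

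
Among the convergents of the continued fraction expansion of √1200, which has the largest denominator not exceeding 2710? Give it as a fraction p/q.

√1200 = [34; 1, 1, 1, 3, 1, 1, 1, 68, …] (period length 8).
Convergents:
  p_0/q_0 = 34/1
  p_1/q_1 = 35/1
  p_2/q_2 = 69/2
  p_3/q_3 = 104/3
  p_4/q_4 = 381/11
  p_5/q_5 = 485/14
  p_6/q_6 = 866/25
  p_7/q_7 = 1351/39
  p_8/q_8 = 92734/2677
  p_9/q_9 = 94085/2716
q_8 = 2677 ≤ 2710 < 2716 = q_9, so the answer is 92734/2677.

92734/2677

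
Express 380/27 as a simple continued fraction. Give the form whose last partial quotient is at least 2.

[14; 13, 2]

380 = 14·27 + 2
27 = 13·2 + 1
2 = 2·1 + 0  (stop)
So 380/27 = [14; 13, 2].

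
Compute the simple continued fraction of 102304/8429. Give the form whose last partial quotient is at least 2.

102304 = 12×8429 + 1156
8429 = 7×1156 + 337
1156 = 3×337 + 145
337 = 2×145 + 47
145 = 3×47 + 4
47 = 11×4 + 3
4 = 1×3 + 1
3 = 3×1 + 0  (stop)
So 102304/8429 = [12; 7, 3, 2, 3, 11, 1, 3].

[12; 7, 3, 2, 3, 11, 1, 3]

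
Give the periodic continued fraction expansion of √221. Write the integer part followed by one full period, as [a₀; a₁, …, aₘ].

a₀ = ⌊√221⌋ = 14.

[14; 1, 6, 2, 6, 1, 28]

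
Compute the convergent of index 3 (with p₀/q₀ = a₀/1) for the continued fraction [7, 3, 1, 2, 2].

80/11

Using pₖ = aₖpₖ₋₁ + pₖ₋₂, qₖ = aₖqₖ₋₁ + qₖ₋₂ (with p₋₁=1, p₋₂=0, q₋₁=0, q₋₂=1):
  k=0: a=7, p=7, q=1
  k=1: a=3, p=22, q=3
  k=2: a=1, p=29, q=4
  k=3: a=2, p=80, q=11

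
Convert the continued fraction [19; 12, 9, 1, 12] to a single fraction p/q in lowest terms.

Using pₖ = aₖpₖ₋₁ + pₖ₋₂ and qₖ = aₖqₖ₋₁ + qₖ₋₂:
  k=0: a=19, p=19, q=1
  k=1: a=12, p=229, q=12
  k=2: a=9, p=2080, q=109
  k=3: a=1, p=2309, q=121
  k=4: a=12, p=29788, q=1561

29788/1561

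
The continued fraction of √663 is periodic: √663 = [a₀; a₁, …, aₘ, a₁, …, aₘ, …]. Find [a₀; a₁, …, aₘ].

a₀ = ⌊√663⌋ = 25.
With m₀=0, d₀=1 and mₖ₊₁ = dₖaₖ − mₖ, dₖ₊₁ = (n − mₖ₊₁²)/dₖ, aₖ₊₁ = ⌊(a₀+mₖ₊₁)/dₖ₊₁⌋:
  k=1: m=25, d=38, a=1
  k=2: m=13, d=13, a=2
  k=3: m=13, d=38, a=1
  k=4: m=25, d=1, a=50
d=1 and a=2a₀=50 at k=4, so the next step gives (m, d) = (25, 38) again — its k=1 value — and the period has length 4.

[25; 1, 2, 1, 50]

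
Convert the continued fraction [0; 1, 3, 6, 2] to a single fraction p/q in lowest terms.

41/54

Fold from the inside: start with 2/1.
  6 + 1/2 = 13/2
  3 + 2/13 = 41/13
  1 + 13/41 = 54/41
  0 + 41/54 = 41/54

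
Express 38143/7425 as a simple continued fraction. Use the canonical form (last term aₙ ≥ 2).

38143 = 5*7425 + 1018
7425 = 7*1018 + 299
1018 = 3*299 + 121
299 = 2*121 + 57
121 = 2*57 + 7
57 = 8*7 + 1
7 = 7*1 + 0  (stop)
So 38143/7425 = [5; 7, 3, 2, 2, 8, 7].

[5; 7, 3, 2, 2, 8, 7]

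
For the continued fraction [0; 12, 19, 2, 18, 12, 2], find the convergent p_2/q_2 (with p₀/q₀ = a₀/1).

Using pₖ = aₖpₖ₋₁ + pₖ₋₂, qₖ = aₖqₖ₋₁ + qₖ₋₂ (with p₋₁=1, p₋₂=0, q₋₁=0, q₋₂=1):
  k=0: a=0, p=0, q=1
  k=1: a=12, p=1, q=12
  k=2: a=19, p=19, q=229

19/229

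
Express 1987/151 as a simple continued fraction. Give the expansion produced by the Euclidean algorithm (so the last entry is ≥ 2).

1987 = 13·151 + 24
151 = 6·24 + 7
24 = 3·7 + 3
7 = 2·3 + 1
3 = 3·1 + 0  (stop)
So 1987/151 = [13; 6, 3, 2, 3].

[13; 6, 3, 2, 3]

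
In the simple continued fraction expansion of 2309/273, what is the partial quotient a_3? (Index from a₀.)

2309 = 8·273 + 125   →  a_0 = 8
273 = 2·125 + 23   →  a_1 = 2
125 = 5·23 + 10   →  a_2 = 5
23 = 2·10 + 3   →  a_3 = 2

2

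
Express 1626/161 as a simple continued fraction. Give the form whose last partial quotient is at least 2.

1626 = 10×161 + 16
161 = 10×16 + 1
16 = 16×1 + 0  (stop)
So 1626/161 = [10; 10, 16].

[10; 10, 16]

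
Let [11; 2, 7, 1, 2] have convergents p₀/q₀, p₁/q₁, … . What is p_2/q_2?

Using pₖ = aₖpₖ₋₁ + pₖ₋₂, qₖ = aₖqₖ₋₁ + qₖ₋₂ (with p₋₁=1, p₋₂=0, q₋₁=0, q₋₂=1):
  k=0: a=11, p=11, q=1
  k=1: a=2, p=23, q=2
  k=2: a=7, p=172, q=15

172/15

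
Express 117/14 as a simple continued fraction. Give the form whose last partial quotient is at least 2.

117 = 8×14 + 5
14 = 2×5 + 4
5 = 1×4 + 1
4 = 4×1 + 0  (stop)
So 117/14 = [8; 2, 1, 4].

[8; 2, 1, 4]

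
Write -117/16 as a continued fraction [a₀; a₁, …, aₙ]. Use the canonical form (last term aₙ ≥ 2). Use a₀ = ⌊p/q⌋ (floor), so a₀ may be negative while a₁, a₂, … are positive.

-117 = -8*16 + 11
16 = 1*11 + 5
11 = 2*5 + 1
5 = 5*1 + 0  (stop)
So -117/16 = [-8; 1, 2, 5].

[-8; 1, 2, 5]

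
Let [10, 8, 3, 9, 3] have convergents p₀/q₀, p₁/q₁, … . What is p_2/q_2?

Using pₖ = aₖpₖ₋₁ + pₖ₋₂, qₖ = aₖqₖ₋₁ + qₖ₋₂ (with p₋₁=1, p₋₂=0, q₋₁=0, q₋₂=1):
  k=0: a=10, p=10, q=1
  k=1: a=8, p=81, q=8
  k=2: a=3, p=253, q=25

253/25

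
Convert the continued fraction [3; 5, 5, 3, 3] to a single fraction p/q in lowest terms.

Fold from the inside: start with 3/1.
  3 + 1/3 = 10/3
  5 + 3/10 = 53/10
  5 + 10/53 = 275/53
  3 + 53/275 = 878/275

878/275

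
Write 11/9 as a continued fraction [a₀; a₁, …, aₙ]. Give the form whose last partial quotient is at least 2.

[1; 4, 2]

11 = 1×9 + 2
9 = 4×2 + 1
2 = 2×1 + 0  (stop)
So 11/9 = [1; 4, 2].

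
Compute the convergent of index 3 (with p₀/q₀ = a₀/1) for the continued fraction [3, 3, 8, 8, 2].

674/203

Using pₖ = aₖpₖ₋₁ + pₖ₋₂, qₖ = aₖqₖ₋₁ + qₖ₋₂ (with p₋₁=1, p₋₂=0, q₋₁=0, q₋₂=1):
  k=0: a=3, p=3, q=1
  k=1: a=3, p=10, q=3
  k=2: a=8, p=83, q=25
  k=3: a=8, p=674, q=203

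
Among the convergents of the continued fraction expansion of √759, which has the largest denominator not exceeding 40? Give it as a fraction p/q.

√759 = [27; 1, 1, 4, 1, 1, 54, …] (period length 6).
Convergents:
  p_0/q_0 = 27/1
  p_1/q_1 = 28/1
  p_2/q_2 = 55/2
  p_3/q_3 = 248/9
  p_4/q_4 = 303/11
  p_5/q_5 = 551/20
  p_6/q_6 = 30057/1091
q_5 = 20 ≤ 40 < 1091 = q_6, so the answer is 551/20.

551/20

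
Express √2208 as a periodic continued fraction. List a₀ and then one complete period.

[46; 1, 92]

a₀ = ⌊√2208⌋ = 46.
With m₀=0, d₀=1 and mₖ₊₁ = dₖaₖ − mₖ, dₖ₊₁ = (n − mₖ₊₁²)/dₖ, aₖ₊₁ = ⌊(a₀+mₖ₊₁)/dₖ₊₁⌋:
  k=1: m=46, d=92, a=1
  k=2: m=46, d=1, a=92
d=1 and a=2a₀=92 at k=2, so the next step gives (m, d) = (46, 92) again — its k=1 value — and the period has length 2.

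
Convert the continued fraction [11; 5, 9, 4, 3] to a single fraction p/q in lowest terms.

6863/613

Using pₖ = aₖpₖ₋₁ + pₖ₋₂ and qₖ = aₖqₖ₋₁ + qₖ₋₂:
  k=0: a=11, p=11, q=1
  k=1: a=5, p=56, q=5
  k=2: a=9, p=515, q=46
  k=3: a=4, p=2116, q=189
  k=4: a=3, p=6863, q=613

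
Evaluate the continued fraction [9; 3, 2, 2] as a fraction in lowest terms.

158/17

Using pₖ = aₖpₖ₋₁ + pₖ₋₂ and qₖ = aₖqₖ₋₁ + qₖ₋₂:
  k=0: a=9, p=9, q=1
  k=1: a=3, p=28, q=3
  k=2: a=2, p=65, q=7
  k=3: a=2, p=158, q=17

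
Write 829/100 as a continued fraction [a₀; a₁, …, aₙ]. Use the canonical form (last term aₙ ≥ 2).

[8; 3, 2, 4, 3]

829 = 8·100 + 29
100 = 3·29 + 13
29 = 2·13 + 3
13 = 4·3 + 1
3 = 3·1 + 0  (stop)
So 829/100 = [8; 3, 2, 4, 3].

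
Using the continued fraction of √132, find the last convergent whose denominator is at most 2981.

23771/2069

√132 = [11; 2, 22, …] (period length 2).
Convergents:
  p_0/q_0 = 11/1
  p_1/q_1 = 23/2
  p_2/q_2 = 517/45
  p_3/q_3 = 1057/92
  p_4/q_4 = 23771/2069
  p_5/q_5 = 48599/4230
q_4 = 2069 ≤ 2981 < 4230 = q_5, so the answer is 23771/2069.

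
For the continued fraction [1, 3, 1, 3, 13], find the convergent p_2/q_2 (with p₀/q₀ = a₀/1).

5/4

Using pₖ = aₖpₖ₋₁ + pₖ₋₂, qₖ = aₖqₖ₋₁ + qₖ₋₂ (with p₋₁=1, p₋₂=0, q₋₁=0, q₋₂=1):
  k=0: a=1, p=1, q=1
  k=1: a=3, p=4, q=3
  k=2: a=1, p=5, q=4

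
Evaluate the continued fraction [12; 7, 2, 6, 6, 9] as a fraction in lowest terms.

Using pₖ = aₖpₖ₋₁ + pₖ₋₂ and qₖ = aₖqₖ₋₁ + qₖ₋₂:
  k=0: a=12, p=12, q=1
  k=1: a=7, p=85, q=7
  k=2: a=2, p=182, q=15
  k=3: a=6, p=1177, q=97
  k=4: a=6, p=7244, q=597
  k=5: a=9, p=66373, q=5470

66373/5470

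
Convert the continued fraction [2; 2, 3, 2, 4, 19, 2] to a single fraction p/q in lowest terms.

Using pₖ = aₖpₖ₋₁ + pₖ₋₂ and qₖ = aₖqₖ₋₁ + qₖ₋₂:
  k=0: a=2, p=2, q=1
  k=1: a=2, p=5, q=2
  k=2: a=3, p=17, q=7
  k=3: a=2, p=39, q=16
  k=4: a=4, p=173, q=71
  k=5: a=19, p=3326, q=1365
  k=6: a=2, p=6825, q=2801

6825/2801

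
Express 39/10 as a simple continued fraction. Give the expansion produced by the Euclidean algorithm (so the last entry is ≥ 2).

39 = 3·10 + 9
10 = 1·9 + 1
9 = 9·1 + 0  (stop)
So 39/10 = [3; 1, 9].

[3; 1, 9]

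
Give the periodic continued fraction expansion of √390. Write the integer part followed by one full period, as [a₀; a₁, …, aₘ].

[19; 1, 2, 1, 38]

a₀ = ⌊√390⌋ = 19.
With m₀=0, d₀=1 and mₖ₊₁ = dₖaₖ − mₖ, dₖ₊₁ = (n − mₖ₊₁²)/dₖ, aₖ₊₁ = ⌊(a₀+mₖ₊₁)/dₖ₊₁⌋:
  k=1: m=19, d=29, a=1
  k=2: m=10, d=10, a=2
  k=3: m=10, d=29, a=1
  k=4: m=19, d=1, a=38
d=1 and a=2a₀=38 at k=4, so the next step gives (m, d) = (19, 29) again — its k=1 value — and the period has length 4.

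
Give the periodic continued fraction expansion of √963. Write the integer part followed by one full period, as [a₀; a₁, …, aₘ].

a₀ = ⌊√963⌋ = 31.
With m₀=0, d₀=1 and mₖ₊₁ = dₖaₖ − mₖ, dₖ₊₁ = (n − mₖ₊₁²)/dₖ, aₖ₊₁ = ⌊(a₀+mₖ₊₁)/dₖ₊₁⌋:
  k=1: m=31, d=2, a=31
  k=2: m=31, d=1, a=62
d=1 and a=2a₀=62 at k=2, so the next step gives (m, d) = (31, 2) again — its k=1 value — and the period has length 2.

[31; 31, 62]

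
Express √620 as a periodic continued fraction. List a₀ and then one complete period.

[24; 1, 8, 1, 48]

a₀ = ⌊√620⌋ = 24.
With m₀=0, d₀=1 and mₖ₊₁ = dₖaₖ − mₖ, dₖ₊₁ = (n − mₖ₊₁²)/dₖ, aₖ₊₁ = ⌊(a₀+mₖ₊₁)/dₖ₊₁⌋:
  k=1: m=24, d=44, a=1
  k=2: m=20, d=5, a=8
  k=3: m=20, d=44, a=1
  k=4: m=24, d=1, a=48
d=1 and a=2a₀=48 at k=4, so the next step gives (m, d) = (24, 44) again — its k=1 value — and the period has length 4.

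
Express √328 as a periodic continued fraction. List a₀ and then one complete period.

[18; 9, 36]

a₀ = ⌊√328⌋ = 18.
With m₀=0, d₀=1 and mₖ₊₁ = dₖaₖ − mₖ, dₖ₊₁ = (n − mₖ₊₁²)/dₖ, aₖ₊₁ = ⌊(a₀+mₖ₊₁)/dₖ₊₁⌋:
  k=1: m=18, d=4, a=9
  k=2: m=18, d=1, a=36
d=1 and a=2a₀=36 at k=2, so the next step gives (m, d) = (18, 4) again — its k=1 value — and the period has length 2.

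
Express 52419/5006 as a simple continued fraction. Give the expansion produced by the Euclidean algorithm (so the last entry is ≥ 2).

52419 = 10×5006 + 2359
5006 = 2×2359 + 288
2359 = 8×288 + 55
288 = 5×55 + 13
55 = 4×13 + 3
13 = 4×3 + 1
3 = 3×1 + 0  (stop)
So 52419/5006 = [10; 2, 8, 5, 4, 4, 3].

[10; 2, 8, 5, 4, 4, 3]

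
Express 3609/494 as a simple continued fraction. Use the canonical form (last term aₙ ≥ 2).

3609 = 7*494 + 151
494 = 3*151 + 41
151 = 3*41 + 28
41 = 1*28 + 13
28 = 2*13 + 2
13 = 6*2 + 1
2 = 2*1 + 0  (stop)
So 3609/494 = [7; 3, 3, 1, 2, 6, 2].

[7; 3, 3, 1, 2, 6, 2]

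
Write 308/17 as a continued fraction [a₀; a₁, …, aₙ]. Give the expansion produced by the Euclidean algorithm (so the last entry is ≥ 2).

[18; 8, 2]

308 = 18·17 + 2
17 = 8·2 + 1
2 = 2·1 + 0  (stop)
So 308/17 = [18; 8, 2].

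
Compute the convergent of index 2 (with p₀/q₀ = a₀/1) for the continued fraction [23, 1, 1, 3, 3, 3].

47/2

Using pₖ = aₖpₖ₋₁ + pₖ₋₂, qₖ = aₖqₖ₋₁ + qₖ₋₂ (with p₋₁=1, p₋₂=0, q₋₁=0, q₋₂=1):
  k=0: a=23, p=23, q=1
  k=1: a=1, p=24, q=1
  k=2: a=1, p=47, q=2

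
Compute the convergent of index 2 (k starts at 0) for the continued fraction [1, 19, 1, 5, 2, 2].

Using pₖ = aₖpₖ₋₁ + pₖ₋₂, qₖ = aₖqₖ₋₁ + qₖ₋₂ (with p₋₁=1, p₋₂=0, q₋₁=0, q₋₂=1):
  k=0: a=1, p=1, q=1
  k=1: a=19, p=20, q=19
  k=2: a=1, p=21, q=20

21/20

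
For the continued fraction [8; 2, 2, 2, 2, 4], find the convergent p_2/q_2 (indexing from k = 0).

Using pₖ = aₖpₖ₋₁ + pₖ₋₂, qₖ = aₖqₖ₋₁ + qₖ₋₂ (with p₋₁=1, p₋₂=0, q₋₁=0, q₋₂=1):
  k=0: a=8, p=8, q=1
  k=1: a=2, p=17, q=2
  k=2: a=2, p=42, q=5

42/5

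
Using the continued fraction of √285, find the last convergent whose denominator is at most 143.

√285 = [16; 1, 7, 2, 7, 1, 32, …] (period length 6).
Convergents:
  p_0/q_0 = 16/1
  p_1/q_1 = 17/1
  p_2/q_2 = 135/8
  p_3/q_3 = 287/17
  p_4/q_4 = 2144/127
  p_5/q_5 = 2431/144
q_4 = 127 ≤ 143 < 144 = q_5, so the answer is 2144/127.

2144/127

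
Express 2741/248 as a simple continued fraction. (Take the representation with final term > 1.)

2741 = 11×248 + 13
248 = 19×13 + 1
13 = 13×1 + 0  (stop)
So 2741/248 = [11; 19, 13].

[11; 19, 13]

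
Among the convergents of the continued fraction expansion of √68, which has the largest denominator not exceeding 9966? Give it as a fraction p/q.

√68 = [8; 4, 16, …] (period length 2).
Convergents:
  p_0/q_0 = 8/1
  p_1/q_1 = 33/4
  p_2/q_2 = 536/65
  p_3/q_3 = 2177/264
  p_4/q_4 = 35368/4289
  p_5/q_5 = 143649/17420
q_4 = 4289 ≤ 9966 < 17420 = q_5, so the answer is 35368/4289.

35368/4289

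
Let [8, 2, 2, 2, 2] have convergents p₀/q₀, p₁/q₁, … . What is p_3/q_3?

Using pₖ = aₖpₖ₋₁ + pₖ₋₂, qₖ = aₖqₖ₋₁ + qₖ₋₂ (with p₋₁=1, p₋₂=0, q₋₁=0, q₋₂=1):
  k=0: a=8, p=8, q=1
  k=1: a=2, p=17, q=2
  k=2: a=2, p=42, q=5
  k=3: a=2, p=101, q=12

101/12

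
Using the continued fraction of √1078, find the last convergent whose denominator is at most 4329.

√1078 = [32; 1, 4, 1, 64, …] (period length 4).
Convergents:
  p_0/q_0 = 32/1
  p_1/q_1 = 33/1
  p_2/q_2 = 164/5
  p_3/q_3 = 197/6
  p_4/q_4 = 12772/389
  p_5/q_5 = 12969/395
  p_6/q_6 = 64648/1969
  p_7/q_7 = 77617/2364
  p_8/q_8 = 5032136/153265
q_7 = 2364 ≤ 4329 < 153265 = q_8, so the answer is 77617/2364.

77617/2364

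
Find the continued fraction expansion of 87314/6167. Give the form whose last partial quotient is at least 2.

[14; 6, 3, 7, 4, 3, 3]

87314 = 14·6167 + 976
6167 = 6·976 + 311
976 = 3·311 + 43
311 = 7·43 + 10
43 = 4·10 + 3
10 = 3·3 + 1
3 = 3·1 + 0  (stop)
So 87314/6167 = [14; 6, 3, 7, 4, 3, 3].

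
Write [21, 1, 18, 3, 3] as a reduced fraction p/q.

4236/193

Fold from the inside: start with 3/1.
  3 + 1/3 = 10/3
  18 + 3/10 = 183/10
  1 + 10/183 = 193/183
  21 + 183/193 = 4236/193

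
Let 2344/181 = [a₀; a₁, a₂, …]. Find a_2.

2344 = 12·181 + 172   →  a_0 = 12
181 = 1·172 + 9   →  a_1 = 1
172 = 19·9 + 1   →  a_2 = 19

19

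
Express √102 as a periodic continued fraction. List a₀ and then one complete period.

[10; 10, 20]

a₀ = ⌊√102⌋ = 10.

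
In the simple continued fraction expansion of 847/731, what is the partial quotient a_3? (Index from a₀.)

847 = 1·731 + 116   →  a_0 = 1
731 = 6·116 + 35   →  a_1 = 6
116 = 3·35 + 11   →  a_2 = 3
35 = 3·11 + 2   →  a_3 = 3

3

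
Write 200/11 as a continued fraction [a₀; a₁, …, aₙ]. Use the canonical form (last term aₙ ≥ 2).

[18; 5, 2]

200 = 18·11 + 2
11 = 5·2 + 1
2 = 2·1 + 0  (stop)
So 200/11 = [18; 5, 2].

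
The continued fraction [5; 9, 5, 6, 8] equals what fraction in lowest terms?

Using pₖ = aₖpₖ₋₁ + pₖ₋₂ and qₖ = aₖqₖ₋₁ + qₖ₋₂:
  k=0: a=5, p=5, q=1
  k=1: a=9, p=46, q=9
  k=2: a=5, p=235, q=46
  k=3: a=6, p=1456, q=285
  k=4: a=8, p=11883, q=2326

11883/2326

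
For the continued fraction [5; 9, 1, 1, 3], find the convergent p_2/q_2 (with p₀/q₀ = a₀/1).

51/10

Using pₖ = aₖpₖ₋₁ + pₖ₋₂, qₖ = aₖqₖ₋₁ + qₖ₋₂ (with p₋₁=1, p₋₂=0, q₋₁=0, q₋₂=1):
  k=0: a=5, p=5, q=1
  k=1: a=9, p=46, q=9
  k=2: a=1, p=51, q=10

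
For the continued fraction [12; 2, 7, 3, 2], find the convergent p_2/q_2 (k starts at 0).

187/15

Using pₖ = aₖpₖ₋₁ + pₖ₋₂, qₖ = aₖqₖ₋₁ + qₖ₋₂ (with p₋₁=1, p₋₂=0, q₋₁=0, q₋₂=1):
  k=0: a=12, p=12, q=1
  k=1: a=2, p=25, q=2
  k=2: a=7, p=187, q=15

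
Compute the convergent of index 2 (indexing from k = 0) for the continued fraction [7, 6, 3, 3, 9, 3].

Using pₖ = aₖpₖ₋₁ + pₖ₋₂, qₖ = aₖqₖ₋₁ + qₖ₋₂ (with p₋₁=1, p₋₂=0, q₋₁=0, q₋₂=1):
  k=0: a=7, p=7, q=1
  k=1: a=6, p=43, q=6
  k=2: a=3, p=136, q=19

136/19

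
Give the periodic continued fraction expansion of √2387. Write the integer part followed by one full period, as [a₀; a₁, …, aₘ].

[48; 1, 5, 1, 96]

a₀ = ⌊√2387⌋ = 48.
With m₀=0, d₀=1 and mₖ₊₁ = dₖaₖ − mₖ, dₖ₊₁ = (n − mₖ₊₁²)/dₖ, aₖ₊₁ = ⌊(a₀+mₖ₊₁)/dₖ₊₁⌋:
  k=1: m=48, d=83, a=1
  k=2: m=35, d=14, a=5
  k=3: m=35, d=83, a=1
  k=4: m=48, d=1, a=96
d=1 and a=2a₀=96 at k=4, so the next step gives (m, d) = (48, 83) again — its k=1 value — and the period has length 4.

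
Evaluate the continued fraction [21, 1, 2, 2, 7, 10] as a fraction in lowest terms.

11442/527

Using pₖ = aₖpₖ₋₁ + pₖ₋₂ and qₖ = aₖqₖ₋₁ + qₖ₋₂:
  k=0: a=21, p=21, q=1
  k=1: a=1, p=22, q=1
  k=2: a=2, p=65, q=3
  k=3: a=2, p=152, q=7
  k=4: a=7, p=1129, q=52
  k=5: a=10, p=11442, q=527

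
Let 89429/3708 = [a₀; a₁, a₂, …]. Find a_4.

3

89429 = 24·3708 + 437   →  a_0 = 24
3708 = 8·437 + 212   →  a_1 = 8
437 = 2·212 + 13   →  a_2 = 2
212 = 16·13 + 4   →  a_3 = 16
13 = 3·4 + 1   →  a_4 = 3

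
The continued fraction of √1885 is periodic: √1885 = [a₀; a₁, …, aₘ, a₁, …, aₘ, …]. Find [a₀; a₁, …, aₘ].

a₀ = ⌊√1885⌋ = 43.

[43; 2, 2, 2, 86]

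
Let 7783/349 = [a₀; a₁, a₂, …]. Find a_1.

7783 = 22·349 + 105   →  a_0 = 22
349 = 3·105 + 34   →  a_1 = 3

3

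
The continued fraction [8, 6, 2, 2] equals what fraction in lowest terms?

261/32

Using pₖ = aₖpₖ₋₁ + pₖ₋₂ and qₖ = aₖqₖ₋₁ + qₖ₋₂:
  k=0: a=8, p=8, q=1
  k=1: a=6, p=49, q=6
  k=2: a=2, p=106, q=13
  k=3: a=2, p=261, q=32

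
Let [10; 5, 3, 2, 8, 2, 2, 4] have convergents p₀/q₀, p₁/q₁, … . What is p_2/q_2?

Using pₖ = aₖpₖ₋₁ + pₖ₋₂, qₖ = aₖqₖ₋₁ + qₖ₋₂ (with p₋₁=1, p₋₂=0, q₋₁=0, q₋₂=1):
  k=0: a=10, p=10, q=1
  k=1: a=5, p=51, q=5
  k=2: a=3, p=163, q=16

163/16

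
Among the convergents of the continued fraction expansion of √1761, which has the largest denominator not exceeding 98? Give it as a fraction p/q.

√1761 = [41; 1, 26, 1, 82, …] (period length 4).
Convergents:
  p_0/q_0 = 41/1
  p_1/q_1 = 42/1
  p_2/q_2 = 1133/27
  p_3/q_3 = 1175/28
  p_4/q_4 = 97483/2323
q_3 = 28 ≤ 98 < 2323 = q_4, so the answer is 1175/28.

1175/28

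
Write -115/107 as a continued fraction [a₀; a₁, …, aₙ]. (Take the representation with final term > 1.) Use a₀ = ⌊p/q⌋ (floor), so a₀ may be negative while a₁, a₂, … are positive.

-115 = -2·107 + 99
107 = 1·99 + 8
99 = 12·8 + 3
8 = 2·3 + 2
3 = 1·2 + 1
2 = 2·1 + 0  (stop)
So -115/107 = [-2; 1, 12, 2, 1, 2].

[-2; 1, 12, 2, 1, 2]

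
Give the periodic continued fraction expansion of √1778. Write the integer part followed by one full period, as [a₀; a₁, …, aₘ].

[42; 6, 84]

a₀ = ⌊√1778⌋ = 42.
With m₀=0, d₀=1 and mₖ₊₁ = dₖaₖ − mₖ, dₖ₊₁ = (n − mₖ₊₁²)/dₖ, aₖ₊₁ = ⌊(a₀+mₖ₊₁)/dₖ₊₁⌋:
  k=1: m=42, d=14, a=6
  k=2: m=42, d=1, a=84
d=1 and a=2a₀=84 at k=2, so the next step gives (m, d) = (42, 14) again — its k=1 value — and the period has length 2.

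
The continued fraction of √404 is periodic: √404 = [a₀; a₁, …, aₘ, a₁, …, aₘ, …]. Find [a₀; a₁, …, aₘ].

[20; 10, 40]

a₀ = ⌊√404⌋ = 20.
With m₀=0, d₀=1 and mₖ₊₁ = dₖaₖ − mₖ, dₖ₊₁ = (n − mₖ₊₁²)/dₖ, aₖ₊₁ = ⌊(a₀+mₖ₊₁)/dₖ₊₁⌋:
  k=1: m=20, d=4, a=10
  k=2: m=20, d=1, a=40
d=1 and a=2a₀=40 at k=2, so the next step gives (m, d) = (20, 4) again — its k=1 value — and the period has length 2.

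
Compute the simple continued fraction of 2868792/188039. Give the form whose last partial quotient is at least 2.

[15; 3, 1, 9, 15, 9, 3, 11]

2868792 = 15×188039 + 48207
188039 = 3×48207 + 43418
48207 = 1×43418 + 4789
43418 = 9×4789 + 317
4789 = 15×317 + 34
317 = 9×34 + 11
34 = 3×11 + 1
11 = 11×1 + 0  (stop)
So 2868792/188039 = [15; 3, 1, 9, 15, 9, 3, 11].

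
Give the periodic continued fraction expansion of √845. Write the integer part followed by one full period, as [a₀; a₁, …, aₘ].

[29; 14, 1, 1, 14, 58]

a₀ = ⌊√845⌋ = 29.
With m₀=0, d₀=1 and mₖ₊₁ = dₖaₖ − mₖ, dₖ₊₁ = (n − mₖ₊₁²)/dₖ, aₖ₊₁ = ⌊(a₀+mₖ₊₁)/dₖ₊₁⌋:
  k=1: m=29, d=4, a=14
  k=2: m=27, d=29, a=1
  k=3: m=2, d=29, a=1
  k=4: m=27, d=4, a=14
  k=5: m=29, d=1, a=58
d=1 and a=2a₀=58 at k=5, so the next step gives (m, d) = (29, 4) again — its k=1 value — and the period has length 5.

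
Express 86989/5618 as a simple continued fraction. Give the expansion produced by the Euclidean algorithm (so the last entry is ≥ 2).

[15; 2, 15, 9, 2, 9]

86989 = 15·5618 + 2719
5618 = 2·2719 + 180
2719 = 15·180 + 19
180 = 9·19 + 9
19 = 2·9 + 1
9 = 9·1 + 0  (stop)
So 86989/5618 = [15; 2, 15, 9, 2, 9].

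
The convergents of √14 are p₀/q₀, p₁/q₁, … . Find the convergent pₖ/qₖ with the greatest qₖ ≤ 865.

3027/809

√14 = [3; 1, 2, 1, 6, …] (period length 4).
Convergents:
  p_0/q_0 = 3/1
  p_1/q_1 = 4/1
  p_2/q_2 = 11/3
  p_3/q_3 = 15/4
  p_4/q_4 = 101/27
  p_5/q_5 = 116/31
  p_6/q_6 = 333/89
  p_7/q_7 = 449/120
  p_8/q_8 = 3027/809
  p_9/q_9 = 3476/929
q_8 = 809 ≤ 865 < 929 = q_9, so the answer is 3027/809.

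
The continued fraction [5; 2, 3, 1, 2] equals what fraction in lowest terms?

136/25

Fold from the inside: start with 2/1.
  1 + 1/2 = 3/2
  3 + 2/3 = 11/3
  2 + 3/11 = 25/11
  5 + 11/25 = 136/25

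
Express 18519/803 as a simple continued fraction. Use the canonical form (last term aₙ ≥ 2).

18519 = 23*803 + 50
803 = 16*50 + 3
50 = 16*3 + 2
3 = 1*2 + 1
2 = 2*1 + 0  (stop)
So 18519/803 = [23; 16, 16, 1, 2].

[23; 16, 16, 1, 2]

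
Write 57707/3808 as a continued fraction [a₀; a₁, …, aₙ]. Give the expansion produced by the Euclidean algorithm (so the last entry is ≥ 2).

57707 = 15·3808 + 587
3808 = 6·587 + 286
587 = 2·286 + 15
286 = 19·15 + 1
15 = 15·1 + 0  (stop)
So 57707/3808 = [15; 6, 2, 19, 15].

[15; 6, 2, 19, 15]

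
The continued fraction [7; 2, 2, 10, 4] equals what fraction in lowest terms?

Fold from the inside: start with 4/1.
  10 + 1/4 = 41/4
  2 + 4/41 = 86/41
  2 + 41/86 = 213/86
  7 + 86/213 = 1577/213

1577/213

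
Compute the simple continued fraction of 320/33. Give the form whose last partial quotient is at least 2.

[9; 1, 2, 3, 3]

320 = 9×33 + 23
33 = 1×23 + 10
23 = 2×10 + 3
10 = 3×3 + 1
3 = 3×1 + 0  (stop)
So 320/33 = [9; 1, 2, 3, 3].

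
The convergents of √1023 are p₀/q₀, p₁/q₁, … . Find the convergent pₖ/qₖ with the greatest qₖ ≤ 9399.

130976/4095

√1023 = [31; 1, 62, …] (period length 2).
Convergents:
  p_0/q_0 = 31/1
  p_1/q_1 = 32/1
  p_2/q_2 = 2015/63
  p_3/q_3 = 2047/64
  p_4/q_4 = 128929/4031
  p_5/q_5 = 130976/4095
  p_6/q_6 = 8249441/257921
q_5 = 4095 ≤ 9399 < 257921 = q_6, so the answer is 130976/4095.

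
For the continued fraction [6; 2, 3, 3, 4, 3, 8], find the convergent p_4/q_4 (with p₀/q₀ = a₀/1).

Using pₖ = aₖpₖ₋₁ + pₖ₋₂, qₖ = aₖqₖ₋₁ + qₖ₋₂ (with p₋₁=1, p₋₂=0, q₋₁=0, q₋₂=1):
  k=0: a=6, p=6, q=1
  k=1: a=2, p=13, q=2
  k=2: a=3, p=45, q=7
  k=3: a=3, p=148, q=23
  k=4: a=4, p=637, q=99

637/99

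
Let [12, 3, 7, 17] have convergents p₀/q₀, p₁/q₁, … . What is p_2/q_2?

271/22

Using pₖ = aₖpₖ₋₁ + pₖ₋₂, qₖ = aₖqₖ₋₁ + qₖ₋₂ (with p₋₁=1, p₋₂=0, q₋₁=0, q₋₂=1):
  k=0: a=12, p=12, q=1
  k=1: a=3, p=37, q=3
  k=2: a=7, p=271, q=22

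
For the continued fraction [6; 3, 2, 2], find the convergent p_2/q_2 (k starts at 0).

Using pₖ = aₖpₖ₋₁ + pₖ₋₂, qₖ = aₖqₖ₋₁ + qₖ₋₂ (with p₋₁=1, p₋₂=0, q₋₁=0, q₋₂=1):
  k=0: a=6, p=6, q=1
  k=1: a=3, p=19, q=3
  k=2: a=2, p=44, q=7

44/7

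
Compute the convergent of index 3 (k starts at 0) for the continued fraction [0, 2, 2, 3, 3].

Using pₖ = aₖpₖ₋₁ + pₖ₋₂, qₖ = aₖqₖ₋₁ + qₖ₋₂ (with p₋₁=1, p₋₂=0, q₋₁=0, q₋₂=1):
  k=0: a=0, p=0, q=1
  k=1: a=2, p=1, q=2
  k=2: a=2, p=2, q=5
  k=3: a=3, p=7, q=17

7/17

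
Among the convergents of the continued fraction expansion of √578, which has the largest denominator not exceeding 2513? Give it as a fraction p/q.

27720/1153

√578 = [24; 24, 48, …] (period length 2).
Convergents:
  p_0/q_0 = 24/1
  p_1/q_1 = 577/24
  p_2/q_2 = 27720/1153
  p_3/q_3 = 665857/27696
q_2 = 1153 ≤ 2513 < 27696 = q_3, so the answer is 27720/1153.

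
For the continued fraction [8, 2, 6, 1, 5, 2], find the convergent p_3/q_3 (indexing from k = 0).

127/15

Using pₖ = aₖpₖ₋₁ + pₖ₋₂, qₖ = aₖqₖ₋₁ + qₖ₋₂ (with p₋₁=1, p₋₂=0, q₋₁=0, q₋₂=1):
  k=0: a=8, p=8, q=1
  k=1: a=2, p=17, q=2
  k=2: a=6, p=110, q=13
  k=3: a=1, p=127, q=15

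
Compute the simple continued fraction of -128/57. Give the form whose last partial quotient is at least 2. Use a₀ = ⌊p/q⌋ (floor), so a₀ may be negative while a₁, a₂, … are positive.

[-3; 1, 3, 14]

-128 = -3·57 + 43
57 = 1·43 + 14
43 = 3·14 + 1
14 = 14·1 + 0  (stop)
So -128/57 = [-3; 1, 3, 14].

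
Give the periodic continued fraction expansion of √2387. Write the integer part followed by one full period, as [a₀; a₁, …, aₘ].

[48; 1, 5, 1, 96]

a₀ = ⌊√2387⌋ = 48.
With m₀=0, d₀=1 and mₖ₊₁ = dₖaₖ − mₖ, dₖ₊₁ = (n − mₖ₊₁²)/dₖ, aₖ₊₁ = ⌊(a₀+mₖ₊₁)/dₖ₊₁⌋:
  k=1: m=48, d=83, a=1
  k=2: m=35, d=14, a=5
  k=3: m=35, d=83, a=1
  k=4: m=48, d=1, a=96
d=1 and a=2a₀=96 at k=4, so the next step gives (m, d) = (48, 83) again — its k=1 value — and the period has length 4.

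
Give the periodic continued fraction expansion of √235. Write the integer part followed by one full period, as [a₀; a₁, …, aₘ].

[15; 3, 30]

a₀ = ⌊√235⌋ = 15.
With m₀=0, d₀=1 and mₖ₊₁ = dₖaₖ − mₖ, dₖ₊₁ = (n − mₖ₊₁²)/dₖ, aₖ₊₁ = ⌊(a₀+mₖ₊₁)/dₖ₊₁⌋:
  k=1: m=15, d=10, a=3
  k=2: m=15, d=1, a=30
d=1 and a=2a₀=30 at k=2, so the next step gives (m, d) = (15, 10) again — its k=1 value — and the period has length 2.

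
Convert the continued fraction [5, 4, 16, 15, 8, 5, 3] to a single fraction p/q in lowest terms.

678272/129289

Fold from the inside: start with 3/1.
  5 + 1/3 = 16/3
  8 + 3/16 = 131/16
  15 + 16/131 = 1981/131
  16 + 131/1981 = 31827/1981
  4 + 1981/31827 = 129289/31827
  5 + 31827/129289 = 678272/129289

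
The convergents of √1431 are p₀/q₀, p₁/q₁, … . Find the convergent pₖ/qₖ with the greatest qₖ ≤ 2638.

99073/2619

√1431 = [37; 1, 4, 1, 4, 1, 74, …] (period length 6).
Convergents:
  p_0/q_0 = 37/1
  p_1/q_1 = 38/1
  p_2/q_2 = 189/5
  p_3/q_3 = 227/6
  p_4/q_4 = 1097/29
  p_5/q_5 = 1324/35
  p_6/q_6 = 99073/2619
  p_7/q_7 = 100397/2654
q_6 = 2619 ≤ 2638 < 2654 = q_7, so the answer is 99073/2619.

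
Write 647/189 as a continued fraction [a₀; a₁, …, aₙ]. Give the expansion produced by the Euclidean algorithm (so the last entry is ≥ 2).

647 = 3*189 + 80
189 = 2*80 + 29
80 = 2*29 + 22
29 = 1*22 + 7
22 = 3*7 + 1
7 = 7*1 + 0  (stop)
So 647/189 = [3; 2, 2, 1, 3, 7].

[3; 2, 2, 1, 3, 7]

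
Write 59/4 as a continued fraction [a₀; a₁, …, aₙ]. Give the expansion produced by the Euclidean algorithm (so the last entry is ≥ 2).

59 = 14*4 + 3
4 = 1*3 + 1
3 = 3*1 + 0  (stop)
So 59/4 = [14; 1, 3].

[14; 1, 3]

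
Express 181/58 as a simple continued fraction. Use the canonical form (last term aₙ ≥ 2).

181 = 3*58 + 7
58 = 8*7 + 2
7 = 3*2 + 1
2 = 2*1 + 0  (stop)
So 181/58 = [3; 8, 3, 2].

[3; 8, 3, 2]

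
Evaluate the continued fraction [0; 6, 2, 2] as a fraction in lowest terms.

Fold from the inside: start with 2/1.
  2 + 1/2 = 5/2
  6 + 2/5 = 32/5
  0 + 5/32 = 5/32

5/32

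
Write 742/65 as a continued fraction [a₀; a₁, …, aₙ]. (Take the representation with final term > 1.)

742 = 11*65 + 27
65 = 2*27 + 11
27 = 2*11 + 5
11 = 2*5 + 1
5 = 5*1 + 0  (stop)
So 742/65 = [11; 2, 2, 2, 5].

[11; 2, 2, 2, 5]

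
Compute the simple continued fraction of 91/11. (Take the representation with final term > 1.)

91 = 8*11 + 3
11 = 3*3 + 2
3 = 1*2 + 1
2 = 2*1 + 0  (stop)
So 91/11 = [8; 3, 1, 2].

[8; 3, 1, 2]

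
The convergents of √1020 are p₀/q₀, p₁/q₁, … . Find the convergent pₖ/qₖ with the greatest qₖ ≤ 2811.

32672/1023

√1020 = [31; 1, 14, 1, 62, …] (period length 4).
Convergents:
  p_0/q_0 = 31/1
  p_1/q_1 = 32/1
  p_2/q_2 = 479/15
  p_3/q_3 = 511/16
  p_4/q_4 = 32161/1007
  p_5/q_5 = 32672/1023
  p_6/q_6 = 489569/15329
q_5 = 1023 ≤ 2811 < 15329 = q_6, so the answer is 32672/1023.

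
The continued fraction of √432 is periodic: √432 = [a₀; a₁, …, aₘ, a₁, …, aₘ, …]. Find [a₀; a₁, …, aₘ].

a₀ = ⌊√432⌋ = 20.
With m₀=0, d₀=1 and mₖ₊₁ = dₖaₖ − mₖ, dₖ₊₁ = (n − mₖ₊₁²)/dₖ, aₖ₊₁ = ⌊(a₀+mₖ₊₁)/dₖ₊₁⌋:
  k=1: m=20, d=32, a=1
  k=2: m=12, d=9, a=3
  k=3: m=15, d=23, a=1
  k=4: m=8, d=16, a=1
  k=5: m=8, d=23, a=1
  k=6: m=15, d=9, a=3
  k=7: m=12, d=32, a=1
  k=8: m=20, d=1, a=40
d=1 and a=2a₀=40 at k=8, so the next step gives (m, d) = (20, 32) again — its k=1 value — and the period has length 8.

[20; 1, 3, 1, 1, 1, 3, 1, 40]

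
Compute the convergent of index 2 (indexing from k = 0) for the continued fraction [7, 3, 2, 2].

51/7

Using pₖ = aₖpₖ₋₁ + pₖ₋₂, qₖ = aₖqₖ₋₁ + qₖ₋₂ (with p₋₁=1, p₋₂=0, q₋₁=0, q₋₂=1):
  k=0: a=7, p=7, q=1
  k=1: a=3, p=22, q=3
  k=2: a=2, p=51, q=7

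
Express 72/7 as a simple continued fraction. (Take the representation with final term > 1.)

72 = 10×7 + 2
7 = 3×2 + 1
2 = 2×1 + 0  (stop)
So 72/7 = [10; 3, 2].

[10; 3, 2]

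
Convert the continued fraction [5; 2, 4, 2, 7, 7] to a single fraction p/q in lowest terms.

Using pₖ = aₖpₖ₋₁ + pₖ₋₂ and qₖ = aₖqₖ₋₁ + qₖ₋₂:
  k=0: a=5, p=5, q=1
  k=1: a=2, p=11, q=2
  k=2: a=4, p=49, q=9
  k=3: a=2, p=109, q=20
  k=4: a=7, p=812, q=149
  k=5: a=7, p=5793, q=1063

5793/1063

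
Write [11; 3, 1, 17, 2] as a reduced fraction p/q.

Fold from the inside: start with 2/1.
  17 + 1/2 = 35/2
  1 + 2/35 = 37/35
  3 + 35/37 = 146/37
  11 + 37/146 = 1643/146

1643/146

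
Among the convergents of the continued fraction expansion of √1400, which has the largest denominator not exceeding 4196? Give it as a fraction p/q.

67275/1798

√1400 = [37; 2, 2, 2, 74, …] (period length 4).
Convergents:
  p_0/q_0 = 37/1
  p_1/q_1 = 75/2
  p_2/q_2 = 187/5
  p_3/q_3 = 449/12
  p_4/q_4 = 33413/893
  p_5/q_5 = 67275/1798
  p_6/q_6 = 167963/4489
q_5 = 1798 ≤ 4196 < 4489 = q_6, so the answer is 67275/1798.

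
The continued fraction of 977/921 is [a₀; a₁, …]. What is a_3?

977 = 1·921 + 56   →  a_0 = 1
921 = 16·56 + 25   →  a_1 = 16
56 = 2·25 + 6   →  a_2 = 2
25 = 4·6 + 1   →  a_3 = 4

4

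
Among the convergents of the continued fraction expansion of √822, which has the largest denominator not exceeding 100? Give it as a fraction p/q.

√822 = [28; 1, 2, 28, 2, 1, 56, …] (period length 6).
Convergents:
  p_0/q_0 = 28/1
  p_1/q_1 = 29/1
  p_2/q_2 = 86/3
  p_3/q_3 = 2437/85
  p_4/q_4 = 4960/173
q_3 = 85 ≤ 100 < 173 = q_4, so the answer is 2437/85.

2437/85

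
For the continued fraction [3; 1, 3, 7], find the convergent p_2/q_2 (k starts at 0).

Using pₖ = aₖpₖ₋₁ + pₖ₋₂, qₖ = aₖqₖ₋₁ + qₖ₋₂ (with p₋₁=1, p₋₂=0, q₋₁=0, q₋₂=1):
  k=0: a=3, p=3, q=1
  k=1: a=1, p=4, q=1
  k=2: a=3, p=15, q=4

15/4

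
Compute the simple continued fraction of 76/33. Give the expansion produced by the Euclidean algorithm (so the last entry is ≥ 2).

76 = 2*33 + 10
33 = 3*10 + 3
10 = 3*3 + 1
3 = 3*1 + 0  (stop)
So 76/33 = [2; 3, 3, 3].

[2; 3, 3, 3]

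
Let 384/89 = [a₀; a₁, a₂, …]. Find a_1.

384 = 4·89 + 28   →  a_0 = 4
89 = 3·28 + 5   →  a_1 = 3

3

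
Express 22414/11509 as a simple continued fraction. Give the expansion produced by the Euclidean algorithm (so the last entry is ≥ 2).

[1; 1, 18, 18, 3, 3, 3]

22414 = 1×11509 + 10905
11509 = 1×10905 + 604
10905 = 18×604 + 33
604 = 18×33 + 10
33 = 3×10 + 3
10 = 3×3 + 1
3 = 3×1 + 0  (stop)
So 22414/11509 = [1; 1, 18, 18, 3, 3, 3].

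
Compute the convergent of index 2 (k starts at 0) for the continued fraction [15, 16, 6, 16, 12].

Using pₖ = aₖpₖ₋₁ + pₖ₋₂, qₖ = aₖqₖ₋₁ + qₖ₋₂ (with p₋₁=1, p₋₂=0, q₋₁=0, q₋₂=1):
  k=0: a=15, p=15, q=1
  k=1: a=16, p=241, q=16
  k=2: a=6, p=1461, q=97

1461/97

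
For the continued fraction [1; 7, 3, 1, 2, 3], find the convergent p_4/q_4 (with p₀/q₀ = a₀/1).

91/80

Using pₖ = aₖpₖ₋₁ + pₖ₋₂, qₖ = aₖqₖ₋₁ + qₖ₋₂ (with p₋₁=1, p₋₂=0, q₋₁=0, q₋₂=1):
  k=0: a=1, p=1, q=1
  k=1: a=7, p=8, q=7
  k=2: a=3, p=25, q=22
  k=3: a=1, p=33, q=29
  k=4: a=2, p=91, q=80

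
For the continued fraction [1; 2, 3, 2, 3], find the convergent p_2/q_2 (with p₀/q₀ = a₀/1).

Using pₖ = aₖpₖ₋₁ + pₖ₋₂, qₖ = aₖqₖ₋₁ + qₖ₋₂ (with p₋₁=1, p₋₂=0, q₋₁=0, q₋₂=1):
  k=0: a=1, p=1, q=1
  k=1: a=2, p=3, q=2
  k=2: a=3, p=10, q=7

10/7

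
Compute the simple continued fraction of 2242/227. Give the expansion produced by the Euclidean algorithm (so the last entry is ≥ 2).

2242 = 9*227 + 199
227 = 1*199 + 28
199 = 7*28 + 3
28 = 9*3 + 1
3 = 3*1 + 0  (stop)
So 2242/227 = [9; 1, 7, 9, 3].

[9; 1, 7, 9, 3]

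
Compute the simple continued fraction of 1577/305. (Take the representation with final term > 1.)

1577 = 5·305 + 52
305 = 5·52 + 45
52 = 1·45 + 7
45 = 6·7 + 3
7 = 2·3 + 1
3 = 3·1 + 0  (stop)
So 1577/305 = [5; 5, 1, 6, 2, 3].

[5; 5, 1, 6, 2, 3]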